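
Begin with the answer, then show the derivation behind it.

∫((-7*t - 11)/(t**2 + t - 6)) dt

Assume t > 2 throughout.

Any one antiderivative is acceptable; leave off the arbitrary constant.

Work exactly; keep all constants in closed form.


The answer is -5*log(t - 2) - 2*log(t + 3).
Step 1. Decompose ∫((-7*t - 11)/(t**2 + t - 6)) dt by partial fractions, (-7*t - 11)/(t**2 + t - 6) = -2/(t + 3) - 5/(t - 2): now ∫(-5/(t - 2)) dt + ∫(-2/(t + 3)) dt.
Step 2. Evaluate the standard form [assuming t > -3]: now -2*log(t + 3) + ∫(-5/(t - 2)) dt.
Step 3. Evaluate the standard form [assuming t > 2]: now -5*log(t - 2) - 2*log(t + 3).
Answer: -5*log(t - 2) - 2*log(t + 3).


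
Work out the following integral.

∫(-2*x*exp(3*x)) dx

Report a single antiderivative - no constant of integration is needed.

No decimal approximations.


Answer: -2*x*exp(3*x)/3 + 2*exp(3*x)/9.


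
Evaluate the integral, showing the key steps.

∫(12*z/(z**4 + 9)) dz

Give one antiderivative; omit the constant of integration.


Step 1. Substitute u = z**2, turning ∫(12*z/(z**4 + 9)) dz into ∫(6/(u**2 + 9)) du: now ∫(6/(u**2 + 9)) du.
Step 2. Evaluate the standard form: now 2*atan(u/3).
Step 3. Substitute back u = z**2: now 2*atan(z**2/3).
Answer: 2*atan(z**2/3).


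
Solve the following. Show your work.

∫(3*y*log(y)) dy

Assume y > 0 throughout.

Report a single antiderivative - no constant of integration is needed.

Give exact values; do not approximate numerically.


Step 1. Integrate ∫(3*y*log(y)) dy by parts with u = log(y), dv = (3*y) dy, so v = 3*y**2/2 [assuming y > 0]: now 3*y**2*log(y)/2 + ∫(-3*y/2) dy.
Step 2. Evaluate the standard form: now 3*y**2*log(y)/2 - 3*y**2/4.
Answer: 3*y**2*log(y)/2 - 3*y**2/4.


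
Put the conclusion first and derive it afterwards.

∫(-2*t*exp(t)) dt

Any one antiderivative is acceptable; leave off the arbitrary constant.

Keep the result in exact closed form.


The answer is -2*t*exp(t) + 2*exp(t).
Step 1. Integrate ∫(-2*t*exp(t)) dt by parts with u = t, dv = (-2*exp(t)) dt, so v = -2*exp(t): now -2*t*exp(t) + ∫(2*exp(t)) dt.
Step 2. Evaluate the standard form: now -2*t*exp(t) + 2*exp(t).
Answer: -2*t*exp(t) + 2*exp(t).


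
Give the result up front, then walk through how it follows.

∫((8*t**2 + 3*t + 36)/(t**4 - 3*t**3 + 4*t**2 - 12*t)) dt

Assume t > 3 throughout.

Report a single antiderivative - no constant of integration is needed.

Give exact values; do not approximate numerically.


The answer is -3*log(t) + 3*log(t - 3) - atan(t/2)/2.
Step 1. Decompose ∫((8*t**2 + 3*t + 36)/(t**4 - 3*t**3 + 4*t**2 - 12*t)) dt by partial fractions, (8*t**2 + 3*t + 36)/(t**4 - 3*t**3 + 4*t**2 - 12*t) = -1/(t**2 + 4) + 3/(t - 3) - 3/t: now ∫(-3/t) dt + ∫(3/(t - 3)) dt + ∫(-1/(t**2 + 4)) dt.
Step 2. Evaluate the standard form [assuming t > 3]: now 3*log(t - 3) + ∫(-3/t) dt + ∫(-1/(t**2 + 4)) dt.
Step 3. Evaluate the standard form [assuming t > 0]: now -3*log(t) + 3*log(t - 3) + ∫(-1/(t**2 + 4)) dt.
Step 4. Evaluate the standard form: now -3*log(t) + 3*log(t - 3) - atan(t/2)/2.
Answer: -3*log(t) + 3*log(t - 3) - atan(t/2)/2.


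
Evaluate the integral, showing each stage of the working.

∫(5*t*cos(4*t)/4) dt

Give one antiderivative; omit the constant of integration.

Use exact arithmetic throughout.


Step 1. Integrate ∫(5*t*cos(4*t)/4) dt by parts with u = t, dv = (5*cos(4*t)/4) dt, so v = 5*sin(4*t)/16: now 5*t*sin(4*t)/16 + ∫(-5*sin(4*t)/16) dt.
Step 2. Evaluate the standard form: now 5*t*sin(4*t)/16 + 5*cos(4*t)/64.
Answer: 5*t*sin(4*t)/16 + 5*cos(4*t)/64.


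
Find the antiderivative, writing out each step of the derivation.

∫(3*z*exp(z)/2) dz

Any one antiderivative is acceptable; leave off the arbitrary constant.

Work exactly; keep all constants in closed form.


Step 1. Integrate ∫(3*z*exp(z)/2) dz by parts with u = z, dv = (3*exp(z)/2) dz, so v = 3*exp(z)/2: now 3*z*exp(z)/2 + ∫(-3*exp(z)/2) dz.
Step 2. Evaluate the standard form: now 3*z*exp(z)/2 - 3*exp(z)/2.
Answer: 3*z*exp(z)/2 - 3*exp(z)/2.


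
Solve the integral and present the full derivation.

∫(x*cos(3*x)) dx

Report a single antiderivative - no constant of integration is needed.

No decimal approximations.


Step 1. Integrate ∫(x*cos(3*x)) dx by parts with u = x, dv = (cos(3*x)) dx, so v = sin(3*x)/3: now x*sin(3*x)/3 + ∫(-sin(3*x)/3) dx.
Step 2. Evaluate the standard form: now x*sin(3*x)/3 + cos(3*x)/9.
Answer: x*sin(3*x)/3 + cos(3*x)/9.


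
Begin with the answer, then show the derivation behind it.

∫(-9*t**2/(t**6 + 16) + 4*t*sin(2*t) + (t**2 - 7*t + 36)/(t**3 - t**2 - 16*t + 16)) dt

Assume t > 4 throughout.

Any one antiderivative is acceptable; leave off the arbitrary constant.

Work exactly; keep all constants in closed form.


The answer is -2*t*cos(2*t) + log(t - 4) - 2*log(t - 1) + 2*log(t + 4) + sin(2*t) - 3*atan(t**3/4)/4.
Step 1. Rewrite: now ∫(4*t*sin(2*t)) dt + ∫(-9*t**2/(t**6 + 16)) dt + ∫((t**2 - 7*t + 36)/(t**3 - t**2 - 16*t + 16)) dt.
Step 2. Substitute u = t**3, turning ∫(-9*t**2/(t**6 + 16)) dt into ∫(-3/(u**2 + 16)) du: now ∫(4*t*sin(2*t)) dt + ∫((t**2 - 7*t + 36)/(t**3 - t**2 - 16*t + 16)) dt + ∫(-3/(u**2 + 16)) du.
Step 3. Evaluate the standard form: now -3*atan(u/4)/4 + ∫(4*t*sin(2*t)) dt + ∫((t**2 - 7*t + 36)/(t**3 - t**2 - 16*t + 16)) dt.
Step 4. Substitute back u = t**3: now -3*atan(t**3/4)/4 + ∫(4*t*sin(2*t)) dt + ∫((t**2 - 7*t + 36)/(t**3 - t**2 - 16*t + 16)) dt.
Step 5. Decompose ∫((t**2 - 7*t + 36)/(t**3 - t**2 - 16*t + 16)) dt by partial fractions, (t**2 - 7*t + 36)/(t**3 - t**2 - 16*t + 16) = 2/(t + 4) - 2/(t - 1) + 1/(t - 4): now -3*atan(t**3/4)/4 + ∫(4*t*sin(2*t)) dt + ∫(1/(t - 4)) dt + ∫(-2/(t - 1)) dt + ∫(2/(t + 4)) dt.
Step 6. Evaluate the standard form [assuming t > 1]: now -2*log(t - 1) - 3*atan(t**3/4)/4 + ∫(4*t*sin(2*t)) dt + ∫(1/(t - 4)) dt + ∫(2/(t + 4)) dt.
Step 7. Evaluate the standard form [assuming t > -4]: now -2*log(t - 1) + 2*log(t + 4) - 3*atan(t**3/4)/4 + ∫(4*t*sin(2*t)) dt + ∫(1/(t - 4)) dt.
Step 8. Evaluate the standard form [assuming t > 4]: now log(t - 4) - 2*log(t - 1) + 2*log(t + 4) - 3*atan(t**3/4)/4 + ∫(4*t*sin(2*t)) dt.
Step 9. Integrate ∫(4*t*sin(2*t)) dt by parts with u = t, dv = (4*sin(2*t)) dt, so v = -2*cos(2*t): now -2*t*cos(2*t) + log(t - 4) - 2*log(t - 1) + 2*log(t + 4) - 3*atan(t**3/4)/4 + ∫(2*cos(2*t)) dt.
Step 10. Evaluate the standard form: now -2*t*cos(2*t) + log(t - 4) - 2*log(t - 1) + 2*log(t + 4) + sin(2*t) - 3*atan(t**3/4)/4.
Answer: -2*t*cos(2*t) + log(t - 4) - 2*log(t - 1) + 2*log(t + 4) + sin(2*t) - 3*atan(t**3/4)/4.


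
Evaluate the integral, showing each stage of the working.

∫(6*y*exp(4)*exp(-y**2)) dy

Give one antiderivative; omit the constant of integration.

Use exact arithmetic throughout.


Step 1. Substitute u = y**2 - 4, turning ∫(6*y*exp(4)*exp(-y**2)) dy into ∫(3*exp(-u)) du: now ∫(3*exp(-u)) du.
Step 2. Evaluate the standard form: now -3*exp(-u).
Step 3. Substitute back u = y**2 - 4: now -3*exp(4 - y**2).
Answer: -3*exp(4 - y**2).


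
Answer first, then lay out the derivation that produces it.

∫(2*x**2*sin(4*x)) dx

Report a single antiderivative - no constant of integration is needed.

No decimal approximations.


The answer is -x**2*cos(4*x)/2 + x*sin(4*x)/4 + cos(4*x)/16.
Step 1. Integrate ∫(2*x**2*sin(4*x)) dx by parts with u = x**2, dv = (2*sin(4*x)) dx, so v = -cos(4*x)/2: now -x**2*cos(4*x)/2 + ∫(x*cos(4*x)) dx.
Step 2. Integrate ∫(x*cos(4*x)) dx by parts with u = x, dv = (cos(4*x)) dx, so v = sin(4*x)/4: now -x**2*cos(4*x)/2 + x*sin(4*x)/4 + ∫(-sin(4*x)/4) dx.
Step 3. Evaluate the standard form: now -x**2*cos(4*x)/2 + x*sin(4*x)/4 + cos(4*x)/16.
Answer: -x**2*cos(4*x)/2 + x*sin(4*x)/4 + cos(4*x)/16.


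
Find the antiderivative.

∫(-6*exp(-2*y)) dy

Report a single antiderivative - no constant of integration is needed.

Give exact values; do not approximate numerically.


Answer: 3*exp(-2*y).


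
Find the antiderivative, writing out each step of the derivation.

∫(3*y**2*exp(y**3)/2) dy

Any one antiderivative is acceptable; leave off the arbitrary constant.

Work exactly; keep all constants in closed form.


Step 1. Substitute u = y**3, turning ∫(3*y**2*exp(y**3)/2) dy into ∫(exp(u)/2) du: now ∫(exp(u)/2) du.
Step 2. Evaluate the standard form: now exp(u)/2.
Step 3. Substitute back u = y**3: now exp(y**3)/2.
Answer: exp(y**3)/2.


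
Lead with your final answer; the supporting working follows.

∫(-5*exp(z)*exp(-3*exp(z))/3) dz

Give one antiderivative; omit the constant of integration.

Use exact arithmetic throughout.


The answer is 5*exp(-3*exp(z))/9.
Step 1. Substitute u = exp(z), turning ∫(-5*exp(z)*exp(-3*exp(z))/3) dz into ∫(-5*exp(-3*u)/3) du: now ∫(-5*exp(-3*u)/3) du.
Step 2. Evaluate the standard form: now 5*exp(-3*u)/9.
Step 3. Substitute back u = exp(z): now 5*exp(-3*exp(z))/9.
Answer: 5*exp(-3*exp(z))/9.


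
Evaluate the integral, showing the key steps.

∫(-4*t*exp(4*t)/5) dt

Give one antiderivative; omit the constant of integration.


Step 1. Integrate ∫(-4*t*exp(4*t)/5) dt by parts with u = t, dv = (-4*exp(4*t)/5) dt, so v = -exp(4*t)/5: now -t*exp(4*t)/5 + ∫(exp(4*t)/5) dt.
Step 2. Evaluate the standard form: now -t*exp(4*t)/5 + exp(4*t)/20.
Answer: -t*exp(4*t)/5 + exp(4*t)/20.


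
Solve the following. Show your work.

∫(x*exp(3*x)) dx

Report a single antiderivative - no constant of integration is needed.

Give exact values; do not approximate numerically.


Step 1. Integrate ∫(x*exp(3*x)) dx by parts with u = x, dv = (exp(3*x)) dx, so v = exp(3*x)/3: now x*exp(3*x)/3 + ∫(-exp(3*x)/3) dx.
Step 2. Evaluate the standard form: now x*exp(3*x)/3 - exp(3*x)/9.
Answer: x*exp(3*x)/3 - exp(3*x)/9.


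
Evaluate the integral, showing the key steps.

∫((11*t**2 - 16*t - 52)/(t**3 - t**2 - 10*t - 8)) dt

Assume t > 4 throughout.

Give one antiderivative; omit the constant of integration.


Step 1. Decompose ∫((11*t**2 - 16*t - 52)/(t**3 - t**2 - 10*t - 8)) dt by partial fractions, (11*t**2 - 16*t - 52)/(t**3 - t**2 - 10*t - 8) = 4/(t + 2) + 5/(t + 1) + 2/(t - 4): now ∫(2/(t - 4)) dt + ∫(5/(t + 1)) dt + ∫(4/(t + 2)) dt.
Step 2. Evaluate the standard form [assuming t > -2]: now 4*log(t + 2) + ∫(2/(t - 4)) dt + ∫(5/(t + 1)) dt.
Step 3. Evaluate the standard form [assuming t > 4]: now 2*log(t - 4) + 4*log(t + 2) + ∫(5/(t + 1)) dt.
Step 4. Evaluate the standard form [assuming t > -1]: now 2*log(t - 4) + 5*log(t + 1) + 4*log(t + 2).
Answer: 2*log(t - 4) + 5*log(t + 1) + 4*log(t + 2).


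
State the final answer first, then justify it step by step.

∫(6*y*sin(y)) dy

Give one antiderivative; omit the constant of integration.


The answer is -6*y*cos(y) + 6*sin(y).
Step 1. Integrate ∫(6*y*sin(y)) dy by parts with u = y, dv = (6*sin(y)) dy, so v = -6*cos(y): now -6*y*cos(y) + ∫(6*cos(y)) dy.
Step 2. Evaluate the standard form: now -6*y*cos(y) + 6*sin(y).
Answer: -6*y*cos(y) + 6*sin(y).


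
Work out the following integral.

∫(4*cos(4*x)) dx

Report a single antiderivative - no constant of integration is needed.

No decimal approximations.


Answer: sin(4*x).


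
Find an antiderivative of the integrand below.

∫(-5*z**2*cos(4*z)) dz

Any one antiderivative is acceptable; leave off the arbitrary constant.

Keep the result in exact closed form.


Answer: -5*z**2*sin(4*z)/4 - 5*z*cos(4*z)/8 + 5*sin(4*z)/32.


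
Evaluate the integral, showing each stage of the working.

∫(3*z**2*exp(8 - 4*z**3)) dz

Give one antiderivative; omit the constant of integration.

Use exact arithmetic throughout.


Step 1. Substitute u = z**3 - 2, turning ∫(3*z**2*exp(8 - 4*z**3)) dz into ∫(exp(-4*u)) du: now ∫(exp(-4*u)) du.
Step 2. Evaluate the standard form: now -exp(-4*u)/4.
Step 3. Substitute back u = z**3 - 2: now -exp(8 - 4*z**3)/4.
Answer: -exp(8 - 4*z**3)/4.


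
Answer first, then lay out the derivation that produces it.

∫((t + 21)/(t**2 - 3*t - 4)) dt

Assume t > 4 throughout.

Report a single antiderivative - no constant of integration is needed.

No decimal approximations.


The answer is 5*log(t - 4) - 4*log(t + 1).
Step 1. Decompose ∫((t + 21)/(t**2 - 3*t - 4)) dt by partial fractions, (t + 21)/(t**2 - 3*t - 4) = -4/(t + 1) + 5/(t - 4): now ∫(5/(t - 4)) dt + ∫(-4/(t + 1)) dt.
Step 2. Evaluate the standard form [assuming t > 4]: now 5*log(t - 4) + ∫(-4/(t + 1)) dt.
Step 3. Evaluate the standard form [assuming t > -1]: now 5*log(t - 4) - 4*log(t + 1).
Answer: 5*log(t - 4) - 4*log(t + 1).


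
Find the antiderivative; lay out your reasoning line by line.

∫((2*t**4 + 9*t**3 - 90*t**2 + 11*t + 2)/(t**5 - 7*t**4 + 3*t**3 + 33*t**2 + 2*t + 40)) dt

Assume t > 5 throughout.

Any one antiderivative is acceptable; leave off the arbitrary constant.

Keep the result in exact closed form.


Step 1. Decompose ∫((2*t**4 + 9*t**3 - 90*t**2 + 11*t + 2)/(t**5 - 7*t**4 + 3*t**3 + 33*t**2 + 2*t + 40)) dt by partial fractions, (2*t**4 + 9*t**3 - 90*t**2 + 11*t + 2)/(t**5 - 7*t**4 + 3*t**3 + 33*t**2 + 2*t + 40) = 2/(t**2 + 1) - 2/(t + 2) + 3/(t - 4) + 1/(t - 5): now ∫(1/(t - 5)) dt + ∫(3/(t - 4)) dt + ∫(-2/(t + 2)) dt + ∫(2/(t**2 + 1)) dt.
Step 2. Evaluate the standard form [assuming t > 5]: now log(t - 5) + ∫(3/(t - 4)) dt + ∫(-2/(t + 2)) dt + ∫(2/(t**2 + 1)) dt.
Step 3. Evaluate the standard form [assuming t > 4]: now log(t - 5) + 3*log(t - 4) + ∫(-2/(t + 2)) dt + ∫(2/(t**2 + 1)) dt.
Step 4. Evaluate the standard form [assuming t > -2]: now log(t - 5) + 3*log(t - 4) - 2*log(t + 2) + ∫(2/(t**2 + 1)) dt.
Step 5. Evaluate the standard form: now log(t - 5) + 3*log(t - 4) - 2*log(t + 2) + 2*atan(t).
Answer: log(t - 5) + 3*log(t - 4) - 2*log(t + 2) + 2*atan(t).


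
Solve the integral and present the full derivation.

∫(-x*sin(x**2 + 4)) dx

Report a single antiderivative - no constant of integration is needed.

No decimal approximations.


Step 1. Substitute u = x**2 + 4, turning ∫(-x*sin(x**2 + 4)) dx into ∫(-sin(u)/2) du: now ∫(-sin(u)/2) du.
Step 2. Evaluate the standard form: now cos(u)/2.
Step 3. Substitute back u = x**2 + 4: now cos(x**2 + 4)/2.
Answer: cos(x**2 + 4)/2.


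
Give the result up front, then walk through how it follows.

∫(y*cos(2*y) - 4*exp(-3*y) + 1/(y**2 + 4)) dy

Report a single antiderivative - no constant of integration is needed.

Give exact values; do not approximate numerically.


The answer is y*sin(2*y)/2 + cos(2*y)/4 + atan(y/2)/2 + 4*exp(-3*y)/3.
Step 1. Rewrite: now ∫(y*cos(2*y)) dy + ∫(1/(y**2 + 4)) dy + ∫(-4*exp(-3*y)) dy.
Step 2. Evaluate the standard form: now atan(y/2)/2 + ∫(y*cos(2*y)) dy + ∫(-4*exp(-3*y)) dy.
Step 3. Integrate ∫(y*cos(2*y)) dy by parts with u = y, dv = (cos(2*y)) dy, so v = sin(2*y)/2: now y*sin(2*y)/2 + atan(y/2)/2 + ∫(-4*exp(-3*y)) dy + ∫(-sin(2*y)/2) dy.
Step 4. Evaluate the standard form: now y*sin(2*y)/2 + cos(2*y)/4 + atan(y/2)/2 + ∫(-4*exp(-3*y)) dy.
Step 5. Evaluate the standard form: now y*sin(2*y)/2 + cos(2*y)/4 + atan(y/2)/2 + 4*exp(-3*y)/3.
Answer: y*sin(2*y)/2 + cos(2*y)/4 + atan(y/2)/2 + 4*exp(-3*y)/3.


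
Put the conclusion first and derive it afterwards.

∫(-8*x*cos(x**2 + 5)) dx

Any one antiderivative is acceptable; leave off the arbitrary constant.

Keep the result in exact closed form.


The answer is -4*sin(x**2 + 5).
Step 1. Substitute u = x**2 + 5, turning ∫(-8*x*cos(x**2 + 5)) dx into ∫(-4*cos(u)) du: now ∫(-4*cos(u)) du.
Step 2. Evaluate the standard form: now -4*sin(u).
Step 3. Substitute back u = x**2 + 5: now -4*sin(x**2 + 5).
Answer: -4*sin(x**2 + 5).


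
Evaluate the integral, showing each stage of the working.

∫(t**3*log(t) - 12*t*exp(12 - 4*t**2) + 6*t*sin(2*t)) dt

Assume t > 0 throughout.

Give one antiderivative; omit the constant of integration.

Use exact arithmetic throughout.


Step 1. Rewrite: now ∫(-12*t*exp(12 - 4*t**2)) dt + ∫(6*t*sin(2*t)) dt + ∫(t**3*log(t)) dt.
Step 2. Integrate ∫(t**3*log(t)) dt by parts with u = log(t), dv = (t**3) dt, so v = t**4/4 [assuming t > 0]: now t**4*log(t)/4 + ∫(-t**3/4) dt + ∫(-12*t*exp(12 - 4*t**2)) dt + ∫(6*t*sin(2*t)) dt.
Step 3. Evaluate the standard form: now t**4*log(t)/4 - t**4/16 + ∫(-12*t*exp(12 - 4*t**2)) dt + ∫(6*t*sin(2*t)) dt.
Step 4. Substitute u = t**2 - 3, turning ∫(-12*t*exp(12 - 4*t**2)) dt into ∫(-6*exp(-4*u)) du: now t**4*log(t)/4 - t**4/16 + ∫(6*t*sin(2*t)) dt + ∫(-6*exp(-4*u)) du.
Step 5. Evaluate the standard form: now t**4*log(t)/4 - t**4/16 + ∫(6*t*sin(2*t)) dt + 3*exp(-4*u)/2.
Step 6. Substitute back u = t**2 - 3: now t**4*log(t)/4 - t**4/16 + 3*exp(12 - 4*t**2)/2 + ∫(6*t*sin(2*t)) dt.
Step 7. Integrate ∫(6*t*sin(2*t)) dt by parts with u = t, dv = (6*sin(2*t)) dt, so v = -3*cos(2*t): now t**4*log(t)/4 - t**4/16 - 3*t*cos(2*t) + 3*exp(12 - 4*t**2)/2 + ∫(3*cos(2*t)) dt.
Step 8. Evaluate the standard form: now t**4*log(t)/4 - t**4/16 - 3*t*cos(2*t) + 3*exp(12 - 4*t**2)/2 + 3*sin(2*t)/2.
Answer: t**4*log(t)/4 - t**4/16 - 3*t*cos(2*t) + 3*exp(12 - 4*t**2)/2 + 3*sin(2*t)/2.


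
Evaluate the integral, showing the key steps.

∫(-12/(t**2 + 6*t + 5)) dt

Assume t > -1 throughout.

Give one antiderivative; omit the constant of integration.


Step 1. Decompose ∫(-12/(t**2 + 6*t + 5)) dt by partial fractions, -12/(t**2 + 6*t + 5) = 3/(t + 5) - 3/(t + 1): now ∫(-3/(t + 1)) dt + ∫(3/(t + 5)) dt.
Step 2. Evaluate the standard form [assuming t > -5]: now 3*log(t + 5) + ∫(-3/(t + 1)) dt.
Step 3. Evaluate the standard form [assuming t > -1]: now -3*log(t + 1) + 3*log(t + 5).
Answer: -3*log(t + 1) + 3*log(t + 5).


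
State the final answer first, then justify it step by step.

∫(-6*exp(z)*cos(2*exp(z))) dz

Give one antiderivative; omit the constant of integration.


The answer is -3*sin(2*exp(z)).
Step 1. Substitute u = exp(z), turning ∫(-6*exp(z)*cos(2*exp(z))) dz into ∫(-6*cos(2*u)) du: now ∫(-6*cos(2*u)) du.
Step 2. Evaluate the standard form: now -3*sin(2*u).
Step 3. Substitute back u = exp(z): now -3*sin(2*exp(z)).
Answer: -3*sin(2*exp(z)).


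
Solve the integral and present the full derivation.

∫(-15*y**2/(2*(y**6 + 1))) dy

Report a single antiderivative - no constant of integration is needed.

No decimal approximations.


Step 1. Substitute u = y**3, turning ∫(-15*y**2/(2*(y**6 + 1))) dy into ∫(-5/(2*(u**2 + 1))) du: now ∫(-5/(2*(u**2 + 1))) du.
Step 2. Evaluate the standard form: now -5*atan(u)/2.
Step 3. Substitute back u = y**3: now -5*atan(y**3)/2.
Answer: -5*atan(y**3)/2.


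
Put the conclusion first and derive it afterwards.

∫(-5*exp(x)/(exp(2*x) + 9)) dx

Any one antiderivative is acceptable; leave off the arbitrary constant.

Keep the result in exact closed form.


The answer is -5*atan(exp(x)/3)/3.
Step 1. Substitute u = exp(x), turning ∫(-5*exp(x)/(exp(2*x) + 9)) dx into ∫(-5/(u**2 + 9)) du: now ∫(-5/(u**2 + 9)) du.
Step 2. Evaluate the standard form: now -5*atan(u/3)/3.
Step 3. Substitute back u = exp(x): now -5*atan(exp(x)/3)/3.
Answer: -5*atan(exp(x)/3)/3.


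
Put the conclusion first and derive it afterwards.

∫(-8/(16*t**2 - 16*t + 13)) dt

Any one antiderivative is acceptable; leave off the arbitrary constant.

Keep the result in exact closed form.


The answer is -2*atan(4*t/3 - 2/3)/3.
Step 1. Substitute u = 2 - 4*t, turning ∫(-8/(16*t**2 - 16*t + 13)) dt into ∫(2/(u**2 + 9)) du: now ∫(2/(u**2 + 9)) du.
Step 2. Evaluate the standard form: now 2*atan(u/3)/3.
Step 3. Substitute back u = 2 - 4*t: now -2*atan(4*t/3 - 2/3)/3.
Answer: -2*atan(4*t/3 - 2/3)/3.


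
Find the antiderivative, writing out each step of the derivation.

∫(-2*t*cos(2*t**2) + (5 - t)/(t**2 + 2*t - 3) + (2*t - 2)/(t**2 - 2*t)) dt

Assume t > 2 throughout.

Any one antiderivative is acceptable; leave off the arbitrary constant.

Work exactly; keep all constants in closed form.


Step 1. Rewrite: now ∫(-2*t*cos(2*t**2)) dt + ∫((5 - t)/(t**2 + 2*t - 3)) dt + ∫((2*t - 2)/(t**2 - 2*t)) dt.
Step 2. Decompose ∫((2*t - 2)/(t**2 - 2*t)) dt by partial fractions, (2*t - 2)/(t**2 - 2*t) = 1/(t - 2) + 1/t: now ∫(1/t) dt + ∫(-2*t*cos(2*t**2)) dt + ∫((5 - t)/(t**2 + 2*t - 3)) dt + ∫(1/(t - 2)) dt.
Step 3. Evaluate the standard form [assuming t > 2]: now log(t - 2) + ∫(1/t) dt + ∫(-2*t*cos(2*t**2)) dt + ∫((5 - t)/(t**2 + 2*t - 3)) dt.
Step 4. Evaluate the standard form [assuming t > 0]: now log(t) + log(t - 2) + ∫(-2*t*cos(2*t**2)) dt + ∫((5 - t)/(t**2 + 2*t - 3)) dt.
Step 5. Decompose ∫((5 - t)/(t**2 + 2*t - 3)) dt by partial fractions, (5 - t)/(t**2 + 2*t - 3) = -2/(t + 3) + 1/(t - 1): now log(t) + log(t - 2) + ∫(-2*t*cos(2*t**2)) dt + ∫(1/(t - 1)) dt + ∫(-2/(t + 3)) dt.
Step 6. Evaluate the standard form [assuming t > -3]: now log(t) + log(t - 2) - 2*log(t + 3) + ∫(-2*t*cos(2*t**2)) dt + ∫(1/(t - 1)) dt.
Step 7. Evaluate the standard form [assuming t > 1]: now log(t) + log(t - 2) + log(t - 1) - 2*log(t + 3) + ∫(-2*t*cos(2*t**2)) dt.
Step 8. Substitute u = t**2, turning ∫(-2*t*cos(2*t**2)) dt into ∫(-cos(2*u)) du: now log(t) + log(t - 2) + log(t - 1) - 2*log(t + 3) + ∫(-cos(2*u)) du.
Step 9. Evaluate the standard form: now log(t) + log(t - 2) + log(t - 1) - 2*log(t + 3) - sin(2*u)/2.
Step 10. Substitute back u = t**2: now log(t) + log(t - 2) + log(t - 1) - 2*log(t + 3) - sin(2*t**2)/2.
Answer: log(t) + log(t - 2) + log(t - 1) - 2*log(t + 3) - sin(2*t**2)/2.


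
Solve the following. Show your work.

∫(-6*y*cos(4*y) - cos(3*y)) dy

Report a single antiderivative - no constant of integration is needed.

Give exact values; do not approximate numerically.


Step 1. Rewrite: now ∫(-6*y*cos(4*y)) dy + ∫(-cos(3*y)) dy.
Step 2. Evaluate the standard form: now -sin(3*y)/3 + ∫(-6*y*cos(4*y)) dy.
Step 3. Integrate ∫(-6*y*cos(4*y)) dy by parts with u = y, dv = (-6*cos(4*y)) dy, so v = -3*sin(4*y)/2: now -3*y*sin(4*y)/2 - sin(3*y)/3 + ∫(3*sin(4*y)/2) dy.
Step 4. Evaluate the standard form: now -3*y*sin(4*y)/2 - sin(3*y)/3 - 3*cos(4*y)/8.
Answer: -3*y*sin(4*y)/2 - sin(3*y)/3 - 3*cos(4*y)/8.


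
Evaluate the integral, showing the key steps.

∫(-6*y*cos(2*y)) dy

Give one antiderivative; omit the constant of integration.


Step 1. Integrate ∫(-6*y*cos(2*y)) dy by parts with u = y, dv = (-6*cos(2*y)) dy, so v = -3*sin(2*y): now -3*y*sin(2*y) + ∫(3*sin(2*y)) dy.
Step 2. Evaluate the standard form: now -3*y*sin(2*y) - 3*cos(2*y)/2.
Answer: -3*y*sin(2*y) - 3*cos(2*y)/2.


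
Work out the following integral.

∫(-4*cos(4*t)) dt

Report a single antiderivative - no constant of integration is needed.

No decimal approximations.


Answer: -sin(4*t).


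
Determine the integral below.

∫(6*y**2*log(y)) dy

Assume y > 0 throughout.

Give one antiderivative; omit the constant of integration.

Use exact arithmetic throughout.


Answer: 2*y**3*log(y) - 2*y**3/3.


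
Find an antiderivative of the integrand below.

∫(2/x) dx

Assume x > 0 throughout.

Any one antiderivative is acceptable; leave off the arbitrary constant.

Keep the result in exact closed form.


Answer: 2*log(x).


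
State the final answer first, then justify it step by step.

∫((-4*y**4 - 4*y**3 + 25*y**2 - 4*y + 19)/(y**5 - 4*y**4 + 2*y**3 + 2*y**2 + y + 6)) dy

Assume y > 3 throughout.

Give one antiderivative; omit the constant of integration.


The answer is -5*log(y - 3) - log(y - 2) + 2*log(y + 1) - atan(y).
Step 1. Decompose ∫((-4*y**4 - 4*y**3 + 25*y**2 - 4*y + 19)/(y**5 - 4*y**4 + 2*y**3 + 2*y**2 + y + 6)) dy by partial fractions, (-4*y**4 - 4*y**3 + 25*y**2 - 4*y + 19)/(y**5 - 4*y**4 + 2*y**3 + 2*y**2 + y + 6) = -1/(y**2 + 1) + 2/(y + 1) - 1/(y - 2) - 5/(y - 3): now ∫(-5/(y - 3)) dy + ∫(-1/(y - 2)) dy + ∫(2/(y + 1)) dy + ∫(-1/(y**2 + 1)) dy.
Step 2. Evaluate the standard form [assuming y > 2]: now -log(y - 2) + ∫(-5/(y - 3)) dy + ∫(2/(y + 1)) dy + ∫(-1/(y**2 + 1)) dy.
Step 3. Evaluate the standard form [assuming y > -1]: now -log(y - 2) + 2*log(y + 1) + ∫(-5/(y - 3)) dy + ∫(-1/(y**2 + 1)) dy.
Step 4. Evaluate the standard form [assuming y > 3]: now -5*log(y - 3) - log(y - 2) + 2*log(y + 1) + ∫(-1/(y**2 + 1)) dy.
Step 5. Evaluate the standard form: now -5*log(y - 3) - log(y - 2) + 2*log(y + 1) - atan(y).
Answer: -5*log(y - 3) - log(y - 2) + 2*log(y + 1) - atan(y).


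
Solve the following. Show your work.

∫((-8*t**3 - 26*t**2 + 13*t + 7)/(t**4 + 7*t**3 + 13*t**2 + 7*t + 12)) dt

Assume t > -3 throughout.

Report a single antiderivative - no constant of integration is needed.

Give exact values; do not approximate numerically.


Step 1. Decompose ∫((-8*t**3 - 26*t**2 + 13*t + 7)/(t**4 + 7*t**3 + 13*t**2 + 7*t + 12)) dt by partial fractions, (-8*t**3 - 26*t**2 + 13*t + 7)/(t**4 + 7*t**3 + 13*t**2 + 7*t + 12) = 3/(t**2 + 1) - 3/(t + 4) - 5/(t + 3): now ∫(-5/(t + 3)) dt + ∫(-3/(t + 4)) dt + ∫(3/(t**2 + 1)) dt.
Step 2. Evaluate the standard form [assuming t > -4]: now -3*log(t + 4) + ∫(-5/(t + 3)) dt + ∫(3/(t**2 + 1)) dt.
Step 3. Evaluate the standard form [assuming t > -3]: now -5*log(t + 3) - 3*log(t + 4) + ∫(3/(t**2 + 1)) dt.
Step 4. Evaluate the standard form: now -5*log(t + 3) - 3*log(t + 4) + 3*atan(t).
Answer: -5*log(t + 3) - 3*log(t + 4) + 3*atan(t).


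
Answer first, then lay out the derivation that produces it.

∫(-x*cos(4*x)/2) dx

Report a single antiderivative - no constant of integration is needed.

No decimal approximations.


The answer is -x*sin(4*x)/8 - cos(4*x)/32.
Step 1. Integrate ∫(-x*cos(4*x)/2) dx by parts with u = x, dv = (-cos(4*x)/2) dx, so v = -sin(4*x)/8: now -x*sin(4*x)/8 + ∫(sin(4*x)/8) dx.
Step 2. Evaluate the standard form: now -x*sin(4*x)/8 - cos(4*x)/32.
Answer: -x*sin(4*x)/8 - cos(4*x)/32.


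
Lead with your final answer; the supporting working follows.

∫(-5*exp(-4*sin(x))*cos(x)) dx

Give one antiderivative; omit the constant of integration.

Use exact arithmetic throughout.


The answer is 5*exp(-4*sin(x))/4.
Step 1. Substitute u = sin(x), turning ∫(-5*exp(-4*sin(x))*cos(x)) dx into ∫(-5*exp(-4*u)) du: now ∫(-5*exp(-4*u)) du.
Step 2. Evaluate the standard form: now 5*exp(-4*u)/4.
Step 3. Substitute back u = sin(x): now 5*exp(-4*sin(x))/4.
Answer: 5*exp(-4*sin(x))/4.


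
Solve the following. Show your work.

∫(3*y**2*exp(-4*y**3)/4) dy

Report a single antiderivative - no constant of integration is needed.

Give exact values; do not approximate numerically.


Step 1. Substitute u = y**3, turning ∫(3*y**2*exp(-4*y**3)/4) dy into ∫(exp(-4*u)/4) du: now ∫(exp(-4*u)/4) du.
Step 2. Evaluate the standard form: now -exp(-4*u)/16.
Step 3. Substitute back u = y**3: now -exp(-4*y**3)/16.
Answer: -exp(-4*y**3)/16.


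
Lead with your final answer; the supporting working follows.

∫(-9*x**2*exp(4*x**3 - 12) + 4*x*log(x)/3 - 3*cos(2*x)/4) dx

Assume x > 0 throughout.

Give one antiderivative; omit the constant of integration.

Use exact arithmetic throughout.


The answer is 2*x**2*log(x)/3 - x**2/3 - 3*exp(4*x**3 - 12)/4 - 3*sin(2*x)/8.
Step 1. Rewrite: now ∫(4*x*log(x)/3) dx + ∫(-9*x**2*exp(4*x**3 - 12)) dx + ∫(-3*cos(2*x)/4) dx.
Step 2. Substitute u = x**3 - 3, turning ∫(-9*x**2*exp(4*x**3 - 12)) dx into ∫(-3*exp(4*u)) du: now ∫(4*x*log(x)/3) dx + ∫(-3*exp(4*u)) du + ∫(-3*cos(2*x)/4) dx.
Step 3. Evaluate the standard form: now -3*exp(4*u)/4 + ∫(4*x*log(x)/3) dx + ∫(-3*cos(2*x)/4) dx.
Step 4. Substitute back u = x**3 - 3: now -3*exp(4*x**3 - 12)/4 + ∫(4*x*log(x)/3) dx + ∫(-3*cos(2*x)/4) dx.
Step 5. Evaluate the standard form: now -3*exp(4*x**3 - 12)/4 - 3*sin(2*x)/8 + ∫(4*x*log(x)/3) dx.
Step 6. Integrate ∫(4*x*log(x)/3) dx by parts with u = log(x), dv = (4*x/3) dx, so v = 2*x**2/3 [assuming x > 0]: now 2*x**2*log(x)/3 - 3*exp(4*x**3 - 12)/4 - 3*sin(2*x)/8 + ∫(-2*x/3) dx.
Step 7. Evaluate the standard form: now 2*x**2*log(x)/3 - x**2/3 - 3*exp(4*x**3 - 12)/4 - 3*sin(2*x)/8.
Answer: 2*x**2*log(x)/3 - x**2/3 - 3*exp(4*x**3 - 12)/4 - 3*sin(2*x)/8.


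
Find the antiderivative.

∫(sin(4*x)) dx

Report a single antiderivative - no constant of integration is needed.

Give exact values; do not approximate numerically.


Answer: -cos(4*x)/4.


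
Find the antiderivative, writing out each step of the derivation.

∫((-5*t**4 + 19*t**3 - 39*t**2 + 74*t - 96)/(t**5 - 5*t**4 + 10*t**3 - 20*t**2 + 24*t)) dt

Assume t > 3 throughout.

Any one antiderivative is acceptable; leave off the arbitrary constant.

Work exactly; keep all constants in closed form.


Step 1. Decompose ∫((-5*t**4 + 19*t**3 - 39*t**2 + 74*t - 96)/(t**5 - 5*t**4 + 10*t**3 - 20*t**2 + 24*t)) dt by partial fractions, (-5*t**4 + 19*t**3 - 39*t**2 + 74*t - 96)/(t**5 - 5*t**4 + 10*t**3 - 20*t**2 + 24*t) = -1/(t**2 + 4) + 2/(t - 2) - 3/(t - 3) - 4/t: now ∫(-4/t) dt + ∫(-3/(t - 3)) dt + ∫(2/(t - 2)) dt + ∫(-1/(t**2 + 4)) dt.
Step 2. Evaluate the standard form [assuming t > 3]: now -3*log(t - 3) + ∫(-4/t) dt + ∫(2/(t - 2)) dt + ∫(-1/(t**2 + 4)) dt.
Step 3. Evaluate the standard form [assuming t > 0]: now -4*log(t) - 3*log(t - 3) + ∫(2/(t - 2)) dt + ∫(-1/(t**2 + 4)) dt.
Step 4. Evaluate the standard form [assuming t > 2]: now -4*log(t) - 3*log(t - 3) + 2*log(t - 2) + ∫(-1/(t**2 + 4)) dt.
Step 5. Evaluate the standard form: now -4*log(t) - 3*log(t - 3) + 2*log(t - 2) - atan(t/2)/2.
Answer: -4*log(t) - 3*log(t - 3) + 2*log(t - 2) - atan(t/2)/2.


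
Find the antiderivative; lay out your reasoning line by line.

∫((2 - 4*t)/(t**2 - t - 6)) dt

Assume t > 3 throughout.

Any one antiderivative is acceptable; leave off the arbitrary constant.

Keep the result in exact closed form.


Step 1. Decompose ∫((2 - 4*t)/(t**2 - t - 6)) dt by partial fractions, (2 - 4*t)/(t**2 - t - 6) = -2/(t + 2) - 2/(t - 3): now ∫(-2/(t - 3)) dt + ∫(-2/(t + 2)) dt.
Step 2. Evaluate the standard form [assuming t > 3]: now -2*log(t - 3) + ∫(-2/(t + 2)) dt.
Step 3. Evaluate the standard form [assuming t > -2]: now -2*log(t - 3) - 2*log(t + 2).
Answer: -2*log(t - 3) - 2*log(t + 2).


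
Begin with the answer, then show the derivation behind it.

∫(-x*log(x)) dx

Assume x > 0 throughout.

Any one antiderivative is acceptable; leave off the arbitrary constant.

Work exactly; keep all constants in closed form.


The answer is -x**2*log(x)/2 + x**2/4.
Step 1. Integrate ∫(-x*log(x)) dx by parts with u = log(x), dv = (-x) dx, so v = -x**2/2 [assuming x > 0]: now -x**2*log(x)/2 + ∫(x/2) dx.
Step 2. Evaluate the standard form: now -x**2*log(x)/2 + x**2/4.
Answer: -x**2*log(x)/2 + x**2/4.


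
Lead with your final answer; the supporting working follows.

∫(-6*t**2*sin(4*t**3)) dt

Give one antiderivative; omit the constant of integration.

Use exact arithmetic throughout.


The answer is cos(4*t**3)/2.
Step 1. Substitute u = t**3, turning ∫(-6*t**2*sin(4*t**3)) dt into ∫(-2*sin(4*u)) du: now ∫(-2*sin(4*u)) du.
Step 2. Evaluate the standard form: now cos(4*u)/2.
Step 3. Substitute back u = t**3: now cos(4*t**3)/2.
Answer: cos(4*t**3)/2.


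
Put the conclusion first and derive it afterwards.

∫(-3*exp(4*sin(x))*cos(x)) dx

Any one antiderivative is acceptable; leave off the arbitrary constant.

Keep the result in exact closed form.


The answer is -3*exp(4*sin(x))/4.
Step 1. Substitute u = sin(x), turning ∫(-3*exp(4*sin(x))*cos(x)) dx into ∫(-3*exp(4*u)) du: now ∫(-3*exp(4*u)) du.
Step 2. Evaluate the standard form: now -3*exp(4*u)/4.
Step 3. Substitute back u = sin(x): now -3*exp(4*sin(x))/4.
Answer: -3*exp(4*sin(x))/4.


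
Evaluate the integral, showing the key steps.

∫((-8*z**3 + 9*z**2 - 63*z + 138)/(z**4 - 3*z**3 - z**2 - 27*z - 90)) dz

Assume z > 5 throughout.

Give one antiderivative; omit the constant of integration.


Step 1. Decompose ∫((-8*z**3 + 9*z**2 - 63*z + 138)/(z**4 - 3*z**3 - z**2 - 27*z - 90)) dz by partial fractions, (-8*z**3 + 9*z**2 - 63*z + 138)/(z**4 - 3*z**3 - z**2 - 27*z - 90) = -3/(z**2 + 9) - 4/(z + 2) - 4/(z - 5): now ∫(-4/(z - 5)) dz + ∫(-4/(z + 2)) dz + ∫(-3/(z**2 + 9)) dz.
Step 2. Evaluate the standard form [assuming z > 5]: now -4*log(z - 5) + ∫(-4/(z + 2)) dz + ∫(-3/(z**2 + 9)) dz.
Step 3. Evaluate the standard form [assuming z > -2]: now -4*log(z - 5) - 4*log(z + 2) + ∫(-3/(z**2 + 9)) dz.
Step 4. Evaluate the standard form: now -4*log(z - 5) - 4*log(z + 2) - atan(z/3).
Answer: -4*log(z - 5) - 4*log(z + 2) - atan(z/3).


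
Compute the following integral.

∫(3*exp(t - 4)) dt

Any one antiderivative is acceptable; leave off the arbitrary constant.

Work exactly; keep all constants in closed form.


Answer: 3*exp(t - 4).


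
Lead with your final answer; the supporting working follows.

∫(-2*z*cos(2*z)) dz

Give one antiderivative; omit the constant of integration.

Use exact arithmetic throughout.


The answer is -z*sin(2*z) - cos(2*z)/2.
Step 1. Integrate ∫(-2*z*cos(2*z)) dz by parts with u = z, dv = (-2*cos(2*z)) dz, so v = -sin(2*z): now -z*sin(2*z) + ∫(sin(2*z)) dz.
Step 2. Evaluate the standard form: now -z*sin(2*z) - cos(2*z)/2.
Answer: -z*sin(2*z) - cos(2*z)/2.


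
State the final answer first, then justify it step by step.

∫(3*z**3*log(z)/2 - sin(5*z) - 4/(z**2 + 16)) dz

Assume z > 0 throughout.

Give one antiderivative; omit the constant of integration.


The answer is 3*z**4*log(z)/8 - 3*z**4/32 + cos(5*z)/5 - atan(z/4).
Step 1. Rewrite: now ∫(3*z**3*log(z)/2) dz + ∫(-4/(z**2 + 16)) dz + ∫(-sin(5*z)) dz.
Step 2. Integrate ∫(3*z**3*log(z)/2) dz by parts with u = log(z), dv = (3*z**3/2) dz, so v = 3*z**4/8 [assuming z > 0]: now 3*z**4*log(z)/8 + ∫(-3*z**3/8) dz + ∫(-4/(z**2 + 16)) dz + ∫(-sin(5*z)) dz.
Step 3. Evaluate the standard form: now 3*z**4*log(z)/8 - 3*z**4/32 + ∫(-4/(z**2 + 16)) dz + ∫(-sin(5*z)) dz.
Step 4. Evaluate the standard form: now 3*z**4*log(z)/8 - 3*z**4/32 - atan(z/4) + ∫(-sin(5*z)) dz.
Step 5. Evaluate the standard form: now 3*z**4*log(z)/8 - 3*z**4/32 + cos(5*z)/5 - atan(z/4).
Answer: 3*z**4*log(z)/8 - 3*z**4/32 + cos(5*z)/5 - atan(z/4).


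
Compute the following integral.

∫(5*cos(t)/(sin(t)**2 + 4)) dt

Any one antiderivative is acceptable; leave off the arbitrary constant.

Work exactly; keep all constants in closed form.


Answer: 5*atan(sin(t)/2)/2.


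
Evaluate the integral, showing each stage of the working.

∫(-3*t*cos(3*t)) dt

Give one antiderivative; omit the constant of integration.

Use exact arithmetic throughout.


Step 1. Integrate ∫(-3*t*cos(3*t)) dt by parts with u = t, dv = (-3*cos(3*t)) dt, so v = -sin(3*t): now -t*sin(3*t) + ∫(sin(3*t)) dt.
Step 2. Evaluate the standard form: now -t*sin(3*t) - cos(3*t)/3.
Answer: -t*sin(3*t) - cos(3*t)/3.


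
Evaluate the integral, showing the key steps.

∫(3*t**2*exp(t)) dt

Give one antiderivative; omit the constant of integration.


Step 1. Integrate ∫(3*t**2*exp(t)) dt by parts with u = t**2, dv = (3*exp(t)) dt, so v = 3*exp(t): now 3*t**2*exp(t) + ∫(-6*t*exp(t)) dt.
Step 2. Integrate ∫(-6*t*exp(t)) dt by parts with u = t, dv = (-6*exp(t)) dt, so v = -6*exp(t): now 3*t**2*exp(t) - 6*t*exp(t) + ∫(6*exp(t)) dt.
Step 3. Evaluate the standard form: now 3*t**2*exp(t) - 6*t*exp(t) + 6*exp(t).
Answer: 3*t**2*exp(t) - 6*t*exp(t) + 6*exp(t).


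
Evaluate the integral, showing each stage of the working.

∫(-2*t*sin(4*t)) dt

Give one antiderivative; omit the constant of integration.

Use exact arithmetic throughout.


Step 1. Integrate ∫(-2*t*sin(4*t)) dt by parts with u = t, dv = (-2*sin(4*t)) dt, so v = cos(4*t)/2: now t*cos(4*t)/2 + ∫(-cos(4*t)/2) dt.
Step 2. Evaluate the standard form: now t*cos(4*t)/2 - sin(4*t)/8.
Answer: t*cos(4*t)/2 - sin(4*t)/8.


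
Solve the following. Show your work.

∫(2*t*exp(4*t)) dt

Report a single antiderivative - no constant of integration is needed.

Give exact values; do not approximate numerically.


Step 1. Integrate ∫(2*t*exp(4*t)) dt by parts with u = t, dv = (2*exp(4*t)) dt, so v = exp(4*t)/2: now t*exp(4*t)/2 + ∫(-exp(4*t)/2) dt.
Step 2. Evaluate the standard form: now t*exp(4*t)/2 - exp(4*t)/8.
Answer: t*exp(4*t)/2 - exp(4*t)/8.


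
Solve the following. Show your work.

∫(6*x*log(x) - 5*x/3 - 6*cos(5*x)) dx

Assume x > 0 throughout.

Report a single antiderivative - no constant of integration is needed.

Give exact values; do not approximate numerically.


Step 1. Rewrite: now ∫(-5*x/3) dx + ∫(6*x*log(x)) dx + ∫(-6*cos(5*x)) dx.
Step 2. Evaluate the standard form: now -5*x**2/6 + ∫(6*x*log(x)) dx + ∫(-6*cos(5*x)) dx.
Step 3. Evaluate the standard form: now -5*x**2/6 - 6*sin(5*x)/5 + ∫(6*x*log(x)) dx.
Step 4. Integrate ∫(6*x*log(x)) dx by parts with u = log(x), dv = (6*x) dx, so v = 3*x**2 [assuming x > 0]: now 3*x**2*log(x) - 5*x**2/6 - 6*sin(5*x)/5 + ∫(-3*x) dx.
Step 5. Evaluate the standard form: now 3*x**2*log(x) - 7*x**2/3 - 6*sin(5*x)/5.
Answer: 3*x**2*log(x) - 7*x**2/3 - 6*sin(5*x)/5.


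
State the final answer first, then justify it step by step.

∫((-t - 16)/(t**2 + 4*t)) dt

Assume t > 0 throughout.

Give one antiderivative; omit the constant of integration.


The answer is -4*log(t) + 3*log(t + 4).
Step 1. Decompose ∫((-t - 16)/(t**2 + 4*t)) dt by partial fractions, (-t - 16)/(t**2 + 4*t) = 3/(t + 4) - 4/t: now ∫(-4/t) dt + ∫(3/(t + 4)) dt.
Step 2. Evaluate the standard form [assuming t > -4]: now 3*log(t + 4) + ∫(-4/t) dt.
Step 3. Evaluate the standard form [assuming t > 0]: now -4*log(t) + 3*log(t + 4).
Answer: -4*log(t) + 3*log(t + 4).


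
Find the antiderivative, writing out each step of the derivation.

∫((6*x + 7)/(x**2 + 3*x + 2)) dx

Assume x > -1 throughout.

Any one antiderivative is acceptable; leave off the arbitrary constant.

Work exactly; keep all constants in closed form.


Step 1. Decompose ∫((6*x + 7)/(x**2 + 3*x + 2)) dx by partial fractions, (6*x + 7)/(x**2 + 3*x + 2) = 5/(x + 2) + 1/(x + 1): now ∫(1/(x + 1)) dx + ∫(5/(x + 2)) dx.
Step 2. Evaluate the standard form [assuming x > -1]: now log(x + 1) + ∫(5/(x + 2)) dx.
Step 3. Evaluate the standard form [assuming x > -2]: now log(x + 1) + 5*log(x + 2).
Answer: log(x + 1) + 5*log(x + 2).


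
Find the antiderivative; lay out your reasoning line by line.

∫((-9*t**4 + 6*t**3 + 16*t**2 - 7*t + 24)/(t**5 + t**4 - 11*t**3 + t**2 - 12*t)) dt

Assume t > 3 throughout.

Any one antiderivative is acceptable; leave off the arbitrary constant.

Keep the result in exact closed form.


Step 1. Decompose ∫((-9*t**4 + 6*t**3 + 16*t**2 - 7*t + 24)/(t**5 + t**4 - 11*t**3 + t**2 - 12*t)) dt by partial fractions, (-9*t**4 + 6*t**3 + 16*t**2 - 7*t + 24)/(t**5 + t**4 - 11*t**3 + t**2 - 12*t) = 1/(t**2 + 1) - 5/(t + 4) - 2/(t - 3) - 2/t: now ∫(-2/t) dt + ∫(-2/(t - 3)) dt + ∫(-5/(t + 4)) dt + ∫(1/(t**2 + 1)) dt.
Step 2. Evaluate the standard form [assuming t > 3]: now -2*log(t - 3) + ∫(-2/t) dt + ∫(-5/(t + 4)) dt + ∫(1/(t**2 + 1)) dt.
Step 3. Evaluate the standard form [assuming t > -4]: now -2*log(t - 3) - 5*log(t + 4) + ∫(-2/t) dt + ∫(1/(t**2 + 1)) dt.
Step 4. Evaluate the standard form [assuming t > 0]: now -2*log(t) - 2*log(t - 3) - 5*log(t + 4) + ∫(1/(t**2 + 1)) dt.
Step 5. Evaluate the standard form: now -2*log(t) - 2*log(t - 3) - 5*log(t + 4) + atan(t).
Answer: -2*log(t) - 2*log(t - 3) - 5*log(t + 4) + atan(t).


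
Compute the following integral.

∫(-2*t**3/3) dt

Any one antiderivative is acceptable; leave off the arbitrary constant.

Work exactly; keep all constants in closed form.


Answer: -t**4/6.


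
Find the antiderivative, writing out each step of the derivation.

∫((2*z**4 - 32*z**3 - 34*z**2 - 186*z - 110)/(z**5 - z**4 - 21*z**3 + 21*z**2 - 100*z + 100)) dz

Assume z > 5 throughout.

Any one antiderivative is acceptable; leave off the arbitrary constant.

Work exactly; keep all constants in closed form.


Step 1. Decompose ∫((2*z**4 - 32*z**3 - 34*z**2 - 186*z - 110)/(z**5 - z**4 - 21*z**3 + 21*z**2 - 100*z + 100)) dz by partial fractions, (2*z**4 - 32*z**3 - 34*z**2 - 186*z - 110)/(z**5 - z**4 - 21*z**3 + 21*z**2 - 100*z + 100) = 2/(z**2 + 4) + 3/(z + 5) + 3/(z - 1) - 4/(z - 5): now ∫(-4/(z - 5)) dz + ∫(3/(z - 1)) dz + ∫(3/(z + 5)) dz + ∫(2/(z**2 + 4)) dz.
Step 2. Evaluate the standard form [assuming z > -5]: now 3*log(z + 5) + ∫(-4/(z - 5)) dz + ∫(3/(z - 1)) dz + ∫(2/(z**2 + 4)) dz.
Step 3. Evaluate the standard form [assuming z > 1]: now 3*log(z - 1) + 3*log(z + 5) + ∫(-4/(z - 5)) dz + ∫(2/(z**2 + 4)) dz.
Step 4. Evaluate the standard form [assuming z > 5]: now -4*log(z - 5) + 3*log(z - 1) + 3*log(z + 5) + ∫(2/(z**2 + 4)) dz.
Step 5. Evaluate the standard form: now -4*log(z - 5) + 3*log(z - 1) + 3*log(z + 5) + atan(z/2).
Answer: -4*log(z - 5) + 3*log(z - 1) + 3*log(z + 5) + atan(z/2).
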